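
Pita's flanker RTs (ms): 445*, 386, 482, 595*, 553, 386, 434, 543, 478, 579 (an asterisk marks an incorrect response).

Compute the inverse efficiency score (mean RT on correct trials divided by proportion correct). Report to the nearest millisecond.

600 ms

Correct trials (n=8): 386, 482, 553, 386, 434, 543, 478, 579
Mean correct RT = 3841/8 = 480.1250 ms
Proportion correct = 8/10
IES = 480.1250 / (8/10) = 600.156 ms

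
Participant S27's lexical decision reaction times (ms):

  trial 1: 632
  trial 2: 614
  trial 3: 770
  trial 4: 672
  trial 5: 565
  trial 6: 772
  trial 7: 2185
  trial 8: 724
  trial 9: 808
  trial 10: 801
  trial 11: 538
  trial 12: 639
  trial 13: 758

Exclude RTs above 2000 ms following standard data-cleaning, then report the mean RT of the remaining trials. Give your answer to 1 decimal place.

Excluded: 2185
Retained (n=12): Σ = 8293
Mean = 8293/12 = 691.0833

691.1 ms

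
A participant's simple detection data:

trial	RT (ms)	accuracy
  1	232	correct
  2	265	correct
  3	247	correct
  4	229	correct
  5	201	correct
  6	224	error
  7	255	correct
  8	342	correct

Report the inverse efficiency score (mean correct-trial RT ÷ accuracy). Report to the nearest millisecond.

Correct trials (n=7): 232, 265, 247, 229, 201, 255, 342
Mean correct RT = 1771/7 = 253.0000 ms
Proportion correct = 7/8
IES = 253.0000 / (7/8) = 289.143 ms

289 ms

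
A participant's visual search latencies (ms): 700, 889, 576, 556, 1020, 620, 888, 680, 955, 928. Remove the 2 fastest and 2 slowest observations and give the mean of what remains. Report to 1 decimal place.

784.2 ms

Sorted: 556, 576, 620, 680, 700, 888, 889, 928, 955, 1020
Drop lowest 2 (556, 576) and highest 2 (955, 1020)
Remaining (n=6): Σ = 4705, mean = 4705/6 = 784.167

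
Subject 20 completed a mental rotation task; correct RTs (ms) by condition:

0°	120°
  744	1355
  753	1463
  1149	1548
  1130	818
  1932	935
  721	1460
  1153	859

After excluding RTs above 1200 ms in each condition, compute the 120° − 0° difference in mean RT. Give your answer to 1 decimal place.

-71.0 ms

0°: exclude 1932
120°: exclude 1355, 1463, 1548, 1460
M(0°) = 5650/6 = 941.667
M(120°) = 2612/3 = 870.667
Difference = 870.667 − 941.667 = -71.000 ms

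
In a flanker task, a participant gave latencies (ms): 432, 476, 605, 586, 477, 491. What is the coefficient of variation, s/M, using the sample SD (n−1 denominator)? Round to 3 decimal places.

n = 6, Σ = 3067, M = 511.1667
Σ(x−M)² = 23482.833; s = √(23482.833/5) = 68.5315
CV = 68.5315 / 511.1667 = 0.13407

0.134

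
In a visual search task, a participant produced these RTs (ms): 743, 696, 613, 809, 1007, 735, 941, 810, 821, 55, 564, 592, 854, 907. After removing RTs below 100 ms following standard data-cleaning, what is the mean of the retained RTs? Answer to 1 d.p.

776.3 ms

Excluded: 55
Retained (n=13): Σ = 10092
Mean = 10092/13 = 776.3077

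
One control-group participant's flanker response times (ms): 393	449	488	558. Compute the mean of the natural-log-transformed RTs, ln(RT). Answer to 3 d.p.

6.149

ln(RT): 5.9738, 6.1070, 6.1903, 6.3244
Σ ln(RT) = 24.5955
Mean = 24.5955/4 = 6.14888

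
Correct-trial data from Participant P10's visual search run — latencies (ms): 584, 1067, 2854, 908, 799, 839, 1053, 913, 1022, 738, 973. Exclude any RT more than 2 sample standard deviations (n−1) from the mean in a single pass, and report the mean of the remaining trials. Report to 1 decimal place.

889.6 ms

n = 11, ΣRT = 11750, M = 1068.182
Σ(x−M)² = 3718745.64; s = √(3718745.64/10) = 609.815
Cutoffs: 1068.182 ± 2·609.815 → [-151.4, 2287.8]
Outside: 2854 → excluded.
Retained (n=10): Σ = 8896, mean = 8896/10 = 889.600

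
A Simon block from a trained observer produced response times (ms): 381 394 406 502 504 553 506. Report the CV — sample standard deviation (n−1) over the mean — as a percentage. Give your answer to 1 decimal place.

14.7%

n = 7, Σ = 3246, M = 463.7143
Σ(x−M)² = 27881.429; s = √(27881.429/6) = 68.1682
CV = 68.1682 / 463.7143 = 0.14700 = 14.700%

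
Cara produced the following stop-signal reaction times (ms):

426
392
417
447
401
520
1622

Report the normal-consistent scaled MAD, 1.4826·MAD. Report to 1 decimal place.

Sorted: 392, 401, 417, 426, 447, 520, 1622 → median = 426
|x − 426| sorted: 0, 9, 21, 25, 34, 94, 1196 → MAD = 25
Robust SD ≈ 1.4826 × 25 = 37.065

37.1 ms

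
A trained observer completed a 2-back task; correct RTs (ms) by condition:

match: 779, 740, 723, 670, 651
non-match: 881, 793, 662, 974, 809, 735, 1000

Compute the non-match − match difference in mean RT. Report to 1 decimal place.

123.7 ms

M(match) = 3563/5 = 712.600
M(non-match) = 5854/7 = 836.286
Difference = 836.286 − 712.600 = 123.686 ms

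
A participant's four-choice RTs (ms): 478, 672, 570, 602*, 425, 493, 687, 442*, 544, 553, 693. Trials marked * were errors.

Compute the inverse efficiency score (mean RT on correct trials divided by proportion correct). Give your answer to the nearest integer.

695 ms

Correct trials (n=9): 478, 672, 570, 425, 493, 687, 544, 553, 693
Mean correct RT = 5115/9 = 568.3333 ms
Proportion correct = 9/11
IES = 568.3333 / (9/11) = 694.630 ms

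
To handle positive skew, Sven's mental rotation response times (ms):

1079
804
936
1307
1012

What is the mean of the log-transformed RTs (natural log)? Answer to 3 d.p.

6.922

ln(RT): 6.9838, 6.6896, 6.8416, 7.1755, 6.9197
Σ ln(RT) = 34.6102
Mean = 34.6102/5 = 6.92204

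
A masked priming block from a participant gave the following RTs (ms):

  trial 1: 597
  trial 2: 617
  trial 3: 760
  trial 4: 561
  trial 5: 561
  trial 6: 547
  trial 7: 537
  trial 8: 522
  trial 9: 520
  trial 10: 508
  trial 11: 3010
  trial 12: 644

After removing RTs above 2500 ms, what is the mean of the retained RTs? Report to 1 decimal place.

Excluded: 3010
Retained (n=11): Σ = 6374
Mean = 6374/11 = 579.4545

579.5 ms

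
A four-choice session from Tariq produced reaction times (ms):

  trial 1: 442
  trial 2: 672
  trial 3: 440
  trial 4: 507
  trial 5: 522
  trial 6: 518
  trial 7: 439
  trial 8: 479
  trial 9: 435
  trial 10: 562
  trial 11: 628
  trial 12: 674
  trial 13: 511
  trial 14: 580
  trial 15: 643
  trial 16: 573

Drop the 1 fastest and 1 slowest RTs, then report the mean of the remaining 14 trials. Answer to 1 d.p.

536.9 ms

Sorted: 435, 439, 440, 442, 479, 507, 511, 518, 522, 562, 573, 580, 628, 643, 672, 674
Drop lowest 1 (435) and highest 1 (674)
Remaining (n=14): Σ = 7516, mean = 7516/14 = 536.857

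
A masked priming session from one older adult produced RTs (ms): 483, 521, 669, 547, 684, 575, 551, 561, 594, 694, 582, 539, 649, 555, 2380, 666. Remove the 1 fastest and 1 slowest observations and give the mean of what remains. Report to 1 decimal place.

599.1 ms

Sorted: 483, 521, 539, 547, 551, 555, 561, 575, 582, 594, 649, 666, 669, 684, 694, 2380
Drop lowest 1 (483) and highest 1 (2380)
Remaining (n=14): Σ = 8387, mean = 8387/14 = 599.071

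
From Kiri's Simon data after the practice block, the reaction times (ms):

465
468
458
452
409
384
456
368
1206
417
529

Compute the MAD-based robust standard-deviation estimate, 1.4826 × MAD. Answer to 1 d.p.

Sorted: 368, 384, 409, 417, 452, 456, 458, 465, 468, 529, 1206 → median = 456
|x − 456| sorted: 0, 2, 4, 9, 12, 39, 47, 72, 73, 88, 750 → MAD = 39
Robust SD ≈ 1.4826 × 39 = 57.821

57.8 ms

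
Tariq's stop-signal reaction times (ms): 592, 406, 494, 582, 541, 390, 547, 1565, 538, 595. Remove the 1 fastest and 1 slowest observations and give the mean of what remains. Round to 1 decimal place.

Sorted: 390, 406, 494, 538, 541, 547, 582, 592, 595, 1565
Drop lowest 1 (390) and highest 1 (1565)
Remaining (n=8): Σ = 4295, mean = 4295/8 = 536.875

536.9 ms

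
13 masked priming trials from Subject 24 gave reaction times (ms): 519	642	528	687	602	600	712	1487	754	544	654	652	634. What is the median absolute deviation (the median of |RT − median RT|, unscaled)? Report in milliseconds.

Sorted: 519, 528, 544, 600, 602, 634, 642, 652, 654, 687, 712, 754, 1487 → median = 642
|x − 642|: 123, 0, 114, 45, 40, 42, 70, 845, 112, 98, 12, 10, 8
Sorted deviations: 0, 8, 10, 12, 40, 42, 45, 70, 98, 112, 114, 123, 845 → MAD = 45

45 ms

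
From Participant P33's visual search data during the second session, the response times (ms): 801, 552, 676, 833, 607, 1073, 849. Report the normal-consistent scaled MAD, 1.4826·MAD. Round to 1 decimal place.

Sorted: 552, 607, 676, 801, 833, 849, 1073 → median = 801
|x − 801| sorted: 0, 32, 48, 125, 194, 249, 272 → MAD = 125
Robust SD ≈ 1.4826 × 125 = 185.325

185.3 ms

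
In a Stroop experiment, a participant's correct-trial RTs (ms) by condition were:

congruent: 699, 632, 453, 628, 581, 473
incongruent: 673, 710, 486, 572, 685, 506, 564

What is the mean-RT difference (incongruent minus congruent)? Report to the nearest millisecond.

M(congruent) = 3466/6 = 577.667
M(incongruent) = 4196/7 = 599.429
Difference = 599.429 − 577.667 = 21.762 ms

22 ms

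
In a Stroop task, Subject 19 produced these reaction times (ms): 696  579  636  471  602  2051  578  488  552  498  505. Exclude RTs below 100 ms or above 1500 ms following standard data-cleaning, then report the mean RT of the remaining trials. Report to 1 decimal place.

Excluded: 2051
Retained (n=10): Σ = 5605
Mean = 5605/10 = 560.5000

560.5 ms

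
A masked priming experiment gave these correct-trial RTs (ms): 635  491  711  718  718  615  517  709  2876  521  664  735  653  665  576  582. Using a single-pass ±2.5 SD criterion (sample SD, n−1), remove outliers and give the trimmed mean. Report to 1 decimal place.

n = 16, ΣRT = 12386, M = 774.125
Σ(x−M)² = 4803829.75; s = √(4803829.75/15) = 565.911
Cutoffs: 774.125 ± 2.5·565.911 → [-640.7, 2188.9]
Outside: 2876 → excluded.
Retained (n=15): Σ = 9510, mean = 9510/15 = 634.000

634.0 ms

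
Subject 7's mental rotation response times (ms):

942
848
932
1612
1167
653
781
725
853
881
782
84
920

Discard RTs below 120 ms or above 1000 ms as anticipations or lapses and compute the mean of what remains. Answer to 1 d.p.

831.7 ms

Excluded: 84, 1167, 1612
Retained (n=10): Σ = 8317
Mean = 8317/10 = 831.7000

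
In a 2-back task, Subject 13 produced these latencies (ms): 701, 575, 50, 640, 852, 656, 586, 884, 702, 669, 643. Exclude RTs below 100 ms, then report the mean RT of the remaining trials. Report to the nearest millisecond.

Excluded: 50
Retained (n=10): Σ = 6908
Mean = 6908/10 = 690.8000

691 ms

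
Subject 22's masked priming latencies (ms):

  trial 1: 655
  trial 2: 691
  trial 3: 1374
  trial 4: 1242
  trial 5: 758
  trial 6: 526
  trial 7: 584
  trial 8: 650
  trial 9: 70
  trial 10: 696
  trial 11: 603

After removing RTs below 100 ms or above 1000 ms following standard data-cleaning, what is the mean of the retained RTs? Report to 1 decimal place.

645.4 ms

Excluded: 70, 1242, 1374
Retained (n=8): Σ = 5163
Mean = 5163/8 = 645.3750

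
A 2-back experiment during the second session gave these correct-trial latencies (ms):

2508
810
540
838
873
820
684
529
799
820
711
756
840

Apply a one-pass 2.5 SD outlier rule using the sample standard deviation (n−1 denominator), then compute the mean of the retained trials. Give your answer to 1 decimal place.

n = 13, ΣRT = 11528, M = 886.769
Σ(x−M)² = 2993016.31; s = √(2993016.31/12) = 499.418
Cutoffs: 886.769 ± 2.5·499.418 → [-361.8, 2135.3]
Outside: 2508 → excluded.
Retained (n=12): Σ = 9020, mean = 9020/12 = 751.667

751.7 ms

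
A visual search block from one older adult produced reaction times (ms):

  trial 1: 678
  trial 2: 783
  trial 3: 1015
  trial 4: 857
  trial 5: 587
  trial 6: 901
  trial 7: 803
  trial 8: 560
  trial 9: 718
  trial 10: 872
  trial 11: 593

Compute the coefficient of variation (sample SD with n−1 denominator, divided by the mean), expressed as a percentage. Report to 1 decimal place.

19.3%

n = 11, Σ = 8367, M = 760.6364
Σ(x−M)² = 215538.545; s = √(215538.545/10) = 146.8123
CV = 146.8123 / 760.6364 = 0.19301 = 19.301%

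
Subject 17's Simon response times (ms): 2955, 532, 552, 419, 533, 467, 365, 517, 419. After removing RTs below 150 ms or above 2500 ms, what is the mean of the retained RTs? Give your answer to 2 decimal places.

475.50 ms

Excluded: 2955
Retained (n=8): Σ = 3804
Mean = 3804/8 = 475.5000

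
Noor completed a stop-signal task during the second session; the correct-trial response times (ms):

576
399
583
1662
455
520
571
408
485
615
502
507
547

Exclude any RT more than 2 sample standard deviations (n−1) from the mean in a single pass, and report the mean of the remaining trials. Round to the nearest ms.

514 ms

n = 13, ΣRT = 7830, M = 602.308
Σ(x−M)² = 1268682.77; s = √(1268682.77/12) = 325.152
Cutoffs: 602.308 ± 2·325.152 → [-48.0, 1252.6]
Outside: 1662 → excluded.
Retained (n=12): Σ = 6168, mean = 6168/12 = 514.000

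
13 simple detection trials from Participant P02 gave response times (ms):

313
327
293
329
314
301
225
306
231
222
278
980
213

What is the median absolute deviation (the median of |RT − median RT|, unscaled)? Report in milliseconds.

Sorted: 213, 222, 225, 231, 278, 293, 301, 306, 313, 314, 327, 329, 980 → median = 301
|x − 301|: 12, 26, 8, 28, 13, 0, 76, 5, 70, 79, 23, 679, 88
Sorted deviations: 0, 5, 8, 12, 13, 23, 26, 28, 70, 76, 79, 88, 679 → MAD = 26

26 ms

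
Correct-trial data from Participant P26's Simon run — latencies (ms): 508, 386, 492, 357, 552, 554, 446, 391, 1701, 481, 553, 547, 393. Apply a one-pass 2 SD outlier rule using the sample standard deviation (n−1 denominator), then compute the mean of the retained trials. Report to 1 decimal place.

n = 13, ΣRT = 7361, M = 566.231
Σ(x−M)² = 1456194.31; s = √(1456194.31/12) = 348.353
Cutoffs: 566.231 ± 2·348.353 → [-130.5, 1262.9]
Outside: 1701 → excluded.
Retained (n=12): Σ = 5660, mean = 5660/12 = 471.667

471.7 ms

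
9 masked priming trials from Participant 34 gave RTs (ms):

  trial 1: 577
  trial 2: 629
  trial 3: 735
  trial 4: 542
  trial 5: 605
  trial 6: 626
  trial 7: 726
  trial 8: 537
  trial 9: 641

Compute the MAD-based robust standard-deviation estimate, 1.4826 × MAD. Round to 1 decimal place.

Sorted: 537, 542, 577, 605, 626, 629, 641, 726, 735 → median = 626
|x − 626| sorted: 0, 3, 15, 21, 49, 84, 89, 100, 109 → MAD = 49
Robust SD ≈ 1.4826 × 49 = 72.647

72.6 ms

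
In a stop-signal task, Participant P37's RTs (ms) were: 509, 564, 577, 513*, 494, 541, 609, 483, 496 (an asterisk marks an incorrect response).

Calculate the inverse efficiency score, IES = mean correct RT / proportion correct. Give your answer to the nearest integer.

601 ms

Correct trials (n=8): 509, 564, 577, 494, 541, 609, 483, 496
Mean correct RT = 4273/8 = 534.1250 ms
Proportion correct = 8/9
IES = 534.1250 / (8/9) = 600.891 ms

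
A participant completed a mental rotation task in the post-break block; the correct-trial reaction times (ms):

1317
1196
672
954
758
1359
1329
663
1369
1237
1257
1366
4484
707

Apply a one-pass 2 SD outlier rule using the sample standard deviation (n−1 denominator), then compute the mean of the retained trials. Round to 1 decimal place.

1091.1 ms

n = 14, ΣRT = 18668, M = 1333.429
Σ(x−M)² = 11717855.43; s = √(11717855.43/13) = 949.407
Cutoffs: 1333.429 ± 2·949.407 → [-565.4, 3232.2]
Outside: 4484 → excluded.
Retained (n=13): Σ = 14184, mean = 14184/13 = 1091.077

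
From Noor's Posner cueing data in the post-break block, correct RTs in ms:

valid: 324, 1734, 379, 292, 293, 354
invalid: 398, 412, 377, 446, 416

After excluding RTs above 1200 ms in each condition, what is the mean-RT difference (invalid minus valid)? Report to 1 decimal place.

81.4 ms

valid: exclude 1734
M(valid) = 1642/5 = 328.400
M(invalid) = 2049/5 = 409.800
Difference = 409.800 − 328.400 = 81.400 ms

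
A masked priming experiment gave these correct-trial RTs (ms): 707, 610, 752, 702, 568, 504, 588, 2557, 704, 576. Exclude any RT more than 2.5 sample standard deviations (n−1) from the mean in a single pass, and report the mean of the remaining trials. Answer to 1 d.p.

634.6 ms

n = 10, ΣRT = 8268, M = 826.800
Σ(x−M)² = 3382299.60; s = √(3382299.60/9) = 613.034
Cutoffs: 826.800 ± 2.5·613.034 → [-705.8, 2359.4]
Outside: 2557 → excluded.
Retained (n=9): Σ = 5711, mean = 5711/9 = 634.556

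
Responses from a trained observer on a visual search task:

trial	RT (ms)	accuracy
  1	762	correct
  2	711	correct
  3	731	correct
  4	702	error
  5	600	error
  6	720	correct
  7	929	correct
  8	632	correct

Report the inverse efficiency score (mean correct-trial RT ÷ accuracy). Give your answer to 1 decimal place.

996.7 ms

Correct trials (n=6): 762, 711, 731, 720, 929, 632
Mean correct RT = 4485/6 = 747.5000 ms
Proportion correct = 6/8
IES = 747.5000 / (6/8) = 996.667 ms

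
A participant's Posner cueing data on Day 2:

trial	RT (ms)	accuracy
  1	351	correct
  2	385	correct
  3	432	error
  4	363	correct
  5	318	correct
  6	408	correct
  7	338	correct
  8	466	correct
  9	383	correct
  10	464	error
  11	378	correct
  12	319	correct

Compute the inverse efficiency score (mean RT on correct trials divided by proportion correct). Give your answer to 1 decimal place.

445.1 ms

Correct trials (n=10): 351, 385, 363, 318, 408, 338, 466, 383, 378, 319
Mean correct RT = 3709/10 = 370.9000 ms
Proportion correct = 10/12
IES = 370.9000 / (10/12) = 445.080 ms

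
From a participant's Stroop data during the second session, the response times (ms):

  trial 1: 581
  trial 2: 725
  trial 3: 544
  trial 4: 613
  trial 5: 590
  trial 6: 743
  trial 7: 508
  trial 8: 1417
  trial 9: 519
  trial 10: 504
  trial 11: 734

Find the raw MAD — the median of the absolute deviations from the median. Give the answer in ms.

Sorted: 504, 508, 519, 544, 581, 590, 613, 725, 734, 743, 1417 → median = 590
|x − 590|: 9, 135, 46, 23, 0, 153, 82, 827, 71, 86, 144
Sorted deviations: 0, 9, 23, 46, 71, 82, 86, 135, 144, 153, 827 → MAD = 82

82 ms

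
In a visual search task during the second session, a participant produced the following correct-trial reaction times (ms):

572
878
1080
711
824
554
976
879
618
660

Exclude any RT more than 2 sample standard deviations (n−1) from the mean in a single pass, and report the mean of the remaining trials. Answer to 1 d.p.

n = 10, ΣRT = 7752, M = 775.200
Σ(x−M)² = 289271.60; s = √(289271.60/9) = 179.280
Cutoffs: 775.200 ± 2·179.280 → [416.6, 1133.8]
No RTs fall outside the cutoffs; all 10 retained. Mean = 7752/10 = 775.200

775.2 ms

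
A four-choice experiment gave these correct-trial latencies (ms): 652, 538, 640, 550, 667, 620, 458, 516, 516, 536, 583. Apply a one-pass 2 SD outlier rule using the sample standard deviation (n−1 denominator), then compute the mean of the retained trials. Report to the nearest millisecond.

n = 11, ΣRT = 6276, M = 570.545
Σ(x−M)² = 44654.73; s = √(44654.73/10) = 66.824
Cutoffs: 570.545 ± 2·66.824 → [436.9, 704.2]
No RTs fall outside the cutoffs; all 11 retained. Mean = 6276/11 = 570.545

571 ms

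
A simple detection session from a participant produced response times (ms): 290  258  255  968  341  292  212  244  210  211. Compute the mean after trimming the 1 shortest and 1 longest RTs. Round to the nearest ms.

Sorted: 210, 211, 212, 244, 255, 258, 290, 292, 341, 968
Drop lowest 1 (210) and highest 1 (968)
Remaining (n=8): Σ = 2103, mean = 2103/8 = 262.875

263 ms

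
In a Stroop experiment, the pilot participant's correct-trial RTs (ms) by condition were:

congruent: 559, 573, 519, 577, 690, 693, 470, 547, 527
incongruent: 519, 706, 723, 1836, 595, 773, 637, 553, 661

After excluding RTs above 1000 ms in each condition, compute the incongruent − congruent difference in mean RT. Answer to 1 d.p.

73.1 ms

incongruent: exclude 1836
M(congruent) = 5155/9 = 572.778
M(incongruent) = 5167/8 = 645.875
Difference = 645.875 − 572.778 = 73.097 ms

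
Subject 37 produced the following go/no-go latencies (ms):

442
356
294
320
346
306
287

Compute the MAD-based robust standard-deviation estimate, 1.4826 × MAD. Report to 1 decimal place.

38.5 ms

Sorted: 287, 294, 306, 320, 346, 356, 442 → median = 320
|x − 320| sorted: 0, 14, 26, 26, 33, 36, 122 → MAD = 26
Robust SD ≈ 1.4826 × 26 = 38.548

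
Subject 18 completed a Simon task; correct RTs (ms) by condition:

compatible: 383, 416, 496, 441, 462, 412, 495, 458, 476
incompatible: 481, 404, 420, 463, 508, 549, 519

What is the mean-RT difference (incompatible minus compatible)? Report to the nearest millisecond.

M(compatible) = 4039/9 = 448.778
M(incompatible) = 3344/7 = 477.714
Difference = 477.714 − 448.778 = 28.937 ms

29 ms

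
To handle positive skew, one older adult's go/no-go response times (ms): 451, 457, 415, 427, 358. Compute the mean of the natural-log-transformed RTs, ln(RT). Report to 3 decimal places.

ln(RT): 6.1115, 6.1247, 6.0283, 6.0568, 5.8805
Σ ln(RT) = 30.2017
Mean = 30.2017/5 = 6.04035

6.040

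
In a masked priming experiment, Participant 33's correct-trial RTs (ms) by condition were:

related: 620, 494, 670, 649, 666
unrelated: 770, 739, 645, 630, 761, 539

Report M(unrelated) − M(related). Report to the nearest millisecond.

61 ms

M(related) = 3099/5 = 619.800
M(unrelated) = 4084/6 = 680.667
Difference = 680.667 − 619.800 = 60.867 ms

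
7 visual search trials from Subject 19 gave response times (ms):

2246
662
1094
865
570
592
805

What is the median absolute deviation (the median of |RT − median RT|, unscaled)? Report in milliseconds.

Sorted: 570, 592, 662, 805, 865, 1094, 2246 → median = 805
|x − 805|: 1441, 143, 289, 60, 235, 213, 0
Sorted deviations: 0, 60, 143, 213, 235, 289, 1441 → MAD = 213

213 ms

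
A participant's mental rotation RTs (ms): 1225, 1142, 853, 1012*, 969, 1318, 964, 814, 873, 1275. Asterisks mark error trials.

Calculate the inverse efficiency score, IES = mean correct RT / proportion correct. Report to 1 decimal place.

Correct trials (n=9): 1225, 1142, 853, 969, 1318, 964, 814, 873, 1275
Mean correct RT = 9433/9 = 1048.1111 ms
Proportion correct = 9/10
IES = 1048.1111 / (9/10) = 1164.568 ms

1164.6 ms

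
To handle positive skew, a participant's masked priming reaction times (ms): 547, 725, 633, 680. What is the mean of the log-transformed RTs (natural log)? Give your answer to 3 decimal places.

ln(RT): 6.3044, 6.5862, 6.4505, 6.5221
Σ ln(RT) = 25.8632
Mean = 25.8632/4 = 6.46580

6.466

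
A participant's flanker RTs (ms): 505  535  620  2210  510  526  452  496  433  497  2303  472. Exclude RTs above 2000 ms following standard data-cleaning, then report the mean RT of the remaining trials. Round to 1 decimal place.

Excluded: 2210, 2303
Retained (n=10): Σ = 5046
Mean = 5046/10 = 504.6000

504.6 ms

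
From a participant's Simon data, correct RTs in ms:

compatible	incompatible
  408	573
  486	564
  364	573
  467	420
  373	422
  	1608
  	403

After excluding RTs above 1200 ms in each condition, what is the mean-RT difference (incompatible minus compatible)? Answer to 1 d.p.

incompatible: exclude 1608
M(compatible) = 2098/5 = 419.600
M(incompatible) = 2955/6 = 492.500
Difference = 492.500 − 419.600 = 72.900 ms

72.9 ms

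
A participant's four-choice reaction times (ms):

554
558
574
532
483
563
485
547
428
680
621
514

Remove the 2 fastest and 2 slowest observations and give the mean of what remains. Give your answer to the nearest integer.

541 ms

Sorted: 428, 483, 485, 514, 532, 547, 554, 558, 563, 574, 621, 680
Drop lowest 2 (428, 483) and highest 2 (621, 680)
Remaining (n=8): Σ = 4327, mean = 4327/8 = 540.875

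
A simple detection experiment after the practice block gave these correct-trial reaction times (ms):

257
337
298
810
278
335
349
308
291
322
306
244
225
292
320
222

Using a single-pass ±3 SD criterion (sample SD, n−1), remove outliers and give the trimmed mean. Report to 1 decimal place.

n = 16, ΣRT = 5194, M = 324.625
Σ(x−M)² = 273703.75; s = √(273703.75/15) = 135.081
Cutoffs: 324.625 ± 3·135.081 → [-80.6, 729.9]
Outside: 810 → excluded.
Retained (n=15): Σ = 4384, mean = 4384/15 = 292.267

292.3 ms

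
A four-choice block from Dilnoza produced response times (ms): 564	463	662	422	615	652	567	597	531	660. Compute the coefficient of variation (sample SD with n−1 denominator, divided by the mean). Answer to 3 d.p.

0.143

n = 10, Σ = 5733, M = 573.3000
Σ(x−M)² = 60852.100; s = √(60852.100/9) = 82.2274
CV = 82.2274 / 573.3000 = 0.14343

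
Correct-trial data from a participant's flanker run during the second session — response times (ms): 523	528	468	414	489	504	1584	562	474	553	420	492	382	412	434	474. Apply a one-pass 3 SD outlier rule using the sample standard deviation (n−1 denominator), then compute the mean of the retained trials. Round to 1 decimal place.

475.3 ms

n = 16, ΣRT = 8713, M = 544.562
Σ(x−M)² = 1193645.94; s = √(1193645.94/15) = 282.093
Cutoffs: 544.562 ± 3·282.093 → [-301.7, 1390.8]
Outside: 1584 → excluded.
Retained (n=15): Σ = 7129, mean = 7129/15 = 475.267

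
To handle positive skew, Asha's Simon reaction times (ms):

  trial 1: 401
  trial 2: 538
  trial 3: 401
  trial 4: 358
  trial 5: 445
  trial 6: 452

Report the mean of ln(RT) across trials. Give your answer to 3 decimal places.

ln(RT): 5.9940, 6.2879, 5.9940, 5.8805, 6.0981, 6.1137
Σ ln(RT) = 36.3681
Mean = 36.3681/6 = 6.06135

6.061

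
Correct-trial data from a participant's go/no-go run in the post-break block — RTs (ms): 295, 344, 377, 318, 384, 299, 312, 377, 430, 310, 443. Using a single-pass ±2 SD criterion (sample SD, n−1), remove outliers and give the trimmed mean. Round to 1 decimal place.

n = 11, ΣRT = 3889, M = 353.545
Σ(x−M)² = 27254.73; s = √(27254.73/10) = 52.206
Cutoffs: 353.545 ± 2·52.206 → [249.1, 458.0]
No RTs fall outside the cutoffs; all 11 retained. Mean = 3889/11 = 353.545

353.5 ms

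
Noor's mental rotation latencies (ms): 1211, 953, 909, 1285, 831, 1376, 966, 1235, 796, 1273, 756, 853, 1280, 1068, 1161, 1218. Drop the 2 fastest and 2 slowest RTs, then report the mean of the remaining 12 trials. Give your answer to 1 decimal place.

Sorted: 756, 796, 831, 853, 909, 953, 966, 1068, 1161, 1211, 1218, 1235, 1273, 1280, 1285, 1376
Drop lowest 2 (756, 796) and highest 2 (1285, 1376)
Remaining (n=12): Σ = 12958, mean = 12958/12 = 1079.833

1079.8 ms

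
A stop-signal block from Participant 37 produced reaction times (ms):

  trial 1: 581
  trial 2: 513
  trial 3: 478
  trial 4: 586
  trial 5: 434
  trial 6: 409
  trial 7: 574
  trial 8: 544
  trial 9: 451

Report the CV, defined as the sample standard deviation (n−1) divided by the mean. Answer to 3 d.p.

0.133

n = 9, Σ = 4570, M = 507.7778
Σ(x−M)² = 36515.556; s = √(36515.556/8) = 67.5607
CV = 67.5607 / 507.7778 = 0.13305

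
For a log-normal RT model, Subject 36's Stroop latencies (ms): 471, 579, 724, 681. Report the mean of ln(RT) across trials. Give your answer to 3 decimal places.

ln(RT): 6.1549, 6.3613, 6.5848, 6.5236
Σ ln(RT) = 25.6245
Mean = 25.6245/4 = 6.40613

6.406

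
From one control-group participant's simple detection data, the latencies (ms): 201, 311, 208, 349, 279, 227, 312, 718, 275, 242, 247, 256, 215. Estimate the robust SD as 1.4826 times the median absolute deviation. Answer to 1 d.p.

60.8 ms

Sorted: 201, 208, 215, 227, 242, 247, 256, 275, 279, 311, 312, 349, 718 → median = 256
|x − 256| sorted: 0, 9, 14, 19, 23, 29, 41, 48, 55, 55, 56, 93, 462 → MAD = 41
Robust SD ≈ 1.4826 × 41 = 60.787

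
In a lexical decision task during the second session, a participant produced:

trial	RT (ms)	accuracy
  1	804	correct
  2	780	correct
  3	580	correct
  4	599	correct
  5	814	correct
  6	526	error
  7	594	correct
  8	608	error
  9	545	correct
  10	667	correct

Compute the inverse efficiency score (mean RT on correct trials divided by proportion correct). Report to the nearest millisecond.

Correct trials (n=8): 804, 780, 580, 599, 814, 594, 545, 667
Mean correct RT = 5383/8 = 672.8750 ms
Proportion correct = 8/10
IES = 672.8750 / (8/10) = 841.094 ms

841 ms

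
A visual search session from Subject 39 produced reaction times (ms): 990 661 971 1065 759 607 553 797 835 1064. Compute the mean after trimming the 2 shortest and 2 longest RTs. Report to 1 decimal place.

Sorted: 553, 607, 661, 759, 797, 835, 971, 990, 1064, 1065
Drop lowest 2 (553, 607) and highest 2 (1064, 1065)
Remaining (n=6): Σ = 5013, mean = 5013/6 = 835.500

835.5 ms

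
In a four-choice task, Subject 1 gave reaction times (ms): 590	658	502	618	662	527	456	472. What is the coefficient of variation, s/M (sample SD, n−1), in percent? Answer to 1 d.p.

14.7%

n = 8, Σ = 4485, M = 560.6250
Σ(x−M)² = 47281.875; s = √(47281.875/7) = 82.1861
CV = 82.1861 / 560.6250 = 0.14660 = 14.660%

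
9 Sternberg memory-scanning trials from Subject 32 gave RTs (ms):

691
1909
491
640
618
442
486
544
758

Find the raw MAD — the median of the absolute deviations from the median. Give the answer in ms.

127 ms

Sorted: 442, 486, 491, 544, 618, 640, 691, 758, 1909 → median = 618
|x − 618|: 73, 1291, 127, 22, 0, 176, 132, 74, 140
Sorted deviations: 0, 22, 73, 74, 127, 132, 140, 176, 1291 → MAD = 127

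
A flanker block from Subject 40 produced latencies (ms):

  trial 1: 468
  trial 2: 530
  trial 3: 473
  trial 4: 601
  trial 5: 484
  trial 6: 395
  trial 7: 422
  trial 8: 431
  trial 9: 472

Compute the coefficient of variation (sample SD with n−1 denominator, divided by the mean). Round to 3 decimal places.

n = 9, Σ = 4276, M = 475.1111
Σ(x−M)² = 30188.889; s = √(30188.889/8) = 61.4297
CV = 61.4297 / 475.1111 = 0.12930

0.129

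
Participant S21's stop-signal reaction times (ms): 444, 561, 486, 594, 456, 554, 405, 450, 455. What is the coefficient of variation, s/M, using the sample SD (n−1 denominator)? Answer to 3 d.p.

0.132

n = 9, Σ = 4405, M = 489.4444
Σ(x−M)² = 33288.222; s = √(33288.222/8) = 64.5060
CV = 64.5060 / 489.4444 = 0.13179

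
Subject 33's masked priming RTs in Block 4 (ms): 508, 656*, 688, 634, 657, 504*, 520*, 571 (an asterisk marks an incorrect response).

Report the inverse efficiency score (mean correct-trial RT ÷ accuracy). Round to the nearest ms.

Correct trials (n=5): 508, 688, 634, 657, 571
Mean correct RT = 3058/5 = 611.6000 ms
Proportion correct = 5/8
IES = 611.6000 / (5/8) = 978.560 ms

979 ms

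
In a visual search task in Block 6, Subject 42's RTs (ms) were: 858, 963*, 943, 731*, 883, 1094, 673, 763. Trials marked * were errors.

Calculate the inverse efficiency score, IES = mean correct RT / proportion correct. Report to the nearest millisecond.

1159 ms

Correct trials (n=6): 858, 943, 883, 1094, 673, 763
Mean correct RT = 5214/6 = 869.0000 ms
Proportion correct = 6/8
IES = 869.0000 / (6/8) = 1158.667 ms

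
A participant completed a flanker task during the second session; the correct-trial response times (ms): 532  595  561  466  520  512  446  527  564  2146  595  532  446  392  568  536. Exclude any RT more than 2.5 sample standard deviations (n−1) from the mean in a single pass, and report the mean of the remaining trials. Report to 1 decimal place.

n = 16, ΣRT = 9938, M = 621.125
Σ(x−M)² = 2528335.75; s = √(2528335.75/15) = 410.555
Cutoffs: 621.125 ± 2.5·410.555 → [-405.3, 1647.5]
Outside: 2146 → excluded.
Retained (n=15): Σ = 7792, mean = 7792/15 = 519.467

519.5 ms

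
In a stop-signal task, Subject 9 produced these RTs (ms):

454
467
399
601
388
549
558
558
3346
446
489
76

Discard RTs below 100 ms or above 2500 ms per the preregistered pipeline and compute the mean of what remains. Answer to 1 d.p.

Excluded: 76, 3346
Retained (n=10): Σ = 4909
Mean = 4909/10 = 490.9000

490.9 ms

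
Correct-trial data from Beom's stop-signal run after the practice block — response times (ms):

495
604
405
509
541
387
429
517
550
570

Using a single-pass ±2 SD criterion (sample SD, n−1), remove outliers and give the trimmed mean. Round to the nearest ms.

n = 10, ΣRT = 5007, M = 500.700
Σ(x−M)² = 47122.10; s = √(47122.10/9) = 72.359
Cutoffs: 500.700 ± 2·72.359 → [356.0, 645.4]
No RTs fall outside the cutoffs; all 10 retained. Mean = 5007/10 = 500.700

501 ms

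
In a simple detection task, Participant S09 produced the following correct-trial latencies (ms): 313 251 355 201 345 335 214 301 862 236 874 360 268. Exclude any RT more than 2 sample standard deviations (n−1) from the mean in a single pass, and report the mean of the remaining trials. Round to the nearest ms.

289 ms

n = 13, ΣRT = 4915, M = 378.077
Σ(x−M)² = 600834.92; s = √(600834.92/12) = 223.762
Cutoffs: 378.077 ± 2·223.762 → [-69.4, 825.6]
Outside: 862, 874 → excluded.
Retained (n=11): Σ = 3179, mean = 3179/11 = 289.000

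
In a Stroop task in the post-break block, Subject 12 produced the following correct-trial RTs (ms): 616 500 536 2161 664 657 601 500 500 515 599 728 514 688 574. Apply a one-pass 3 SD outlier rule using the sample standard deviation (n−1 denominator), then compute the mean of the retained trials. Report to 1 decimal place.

n = 15, ΣRT = 10353, M = 690.200
Σ(x−M)² = 2395804.40; s = √(2395804.40/14) = 413.677
Cutoffs: 690.200 ± 3·413.677 → [-550.8, 1931.2]
Outside: 2161 → excluded.
Retained (n=14): Σ = 8192, mean = 8192/14 = 585.143

585.1 ms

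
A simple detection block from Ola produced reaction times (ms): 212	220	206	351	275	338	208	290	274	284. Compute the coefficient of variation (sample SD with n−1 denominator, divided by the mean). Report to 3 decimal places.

n = 10, Σ = 2658, M = 265.8000
Σ(x−M)² = 25449.600; s = √(25449.600/9) = 53.1764
CV = 53.1764 / 265.8000 = 0.20006

0.200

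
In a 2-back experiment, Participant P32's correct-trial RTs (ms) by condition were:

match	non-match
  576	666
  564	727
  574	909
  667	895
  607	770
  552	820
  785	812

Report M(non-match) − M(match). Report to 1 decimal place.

182.0 ms

M(match) = 4325/7 = 617.857
M(non-match) = 5599/7 = 799.857
Difference = 799.857 − 617.857 = 182.000 ms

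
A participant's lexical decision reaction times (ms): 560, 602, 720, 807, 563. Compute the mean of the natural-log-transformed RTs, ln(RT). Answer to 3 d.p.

ln(RT): 6.3279, 6.4003, 6.5793, 6.6933, 6.3333
Σ ln(RT) = 32.3340
Mean = 32.3340/5 = 6.46681

6.467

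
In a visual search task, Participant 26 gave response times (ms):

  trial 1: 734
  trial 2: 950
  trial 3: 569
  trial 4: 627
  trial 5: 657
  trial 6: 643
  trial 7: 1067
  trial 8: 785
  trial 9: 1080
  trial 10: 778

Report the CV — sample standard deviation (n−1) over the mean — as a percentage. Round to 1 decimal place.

23.3%

n = 10, Σ = 7890, M = 789.0000
Σ(x−M)² = 304432.000; s = √(304432.000/9) = 183.9179
CV = 183.9179 / 789.0000 = 0.23310 = 23.310%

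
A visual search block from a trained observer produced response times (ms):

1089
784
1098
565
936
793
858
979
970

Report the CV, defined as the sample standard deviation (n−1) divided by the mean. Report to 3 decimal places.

0.187

n = 9, Σ = 8072, M = 896.8889
Σ(x−M)² = 226168.889; s = √(226168.889/8) = 168.1402
CV = 168.1402 / 896.8889 = 0.18747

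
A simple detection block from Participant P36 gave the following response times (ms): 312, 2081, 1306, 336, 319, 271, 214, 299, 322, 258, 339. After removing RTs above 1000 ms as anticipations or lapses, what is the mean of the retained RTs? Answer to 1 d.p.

296.7 ms

Excluded: 1306, 2081
Retained (n=9): Σ = 2670
Mean = 2670/9 = 296.6667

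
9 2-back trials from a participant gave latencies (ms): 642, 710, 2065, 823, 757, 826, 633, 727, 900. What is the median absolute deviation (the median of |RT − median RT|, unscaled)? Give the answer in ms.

Sorted: 633, 642, 710, 727, 757, 823, 826, 900, 2065 → median = 757
|x − 757|: 115, 47, 1308, 66, 0, 69, 124, 30, 143
Sorted deviations: 0, 30, 47, 66, 69, 115, 124, 143, 1308 → MAD = 69

69 ms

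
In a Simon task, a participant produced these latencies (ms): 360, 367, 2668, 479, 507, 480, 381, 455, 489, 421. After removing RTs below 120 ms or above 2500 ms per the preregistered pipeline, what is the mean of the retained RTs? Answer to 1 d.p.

Excluded: 2668
Retained (n=9): Σ = 3939
Mean = 3939/9 = 437.6667

437.7 ms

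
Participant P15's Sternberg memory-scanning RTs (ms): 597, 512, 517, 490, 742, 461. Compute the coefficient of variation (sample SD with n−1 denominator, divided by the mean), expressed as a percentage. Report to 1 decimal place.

18.6%

n = 6, Σ = 3319, M = 553.1667
Σ(x−M)² = 53066.833; s = √(53066.833/5) = 103.0212
CV = 103.0212 / 553.1667 = 0.18624 = 18.624%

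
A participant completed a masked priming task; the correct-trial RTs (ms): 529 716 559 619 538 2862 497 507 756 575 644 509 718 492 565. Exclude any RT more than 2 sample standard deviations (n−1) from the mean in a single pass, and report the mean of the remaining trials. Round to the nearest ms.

n = 15, ΣRT = 11086, M = 739.067
Σ(x−M)² = 4932182.93; s = √(4932182.93/14) = 593.548
Cutoffs: 739.067 ± 2·593.548 → [-448.0, 1926.2]
Outside: 2862 → excluded.
Retained (n=14): Σ = 8224, mean = 8224/14 = 587.429

587 ms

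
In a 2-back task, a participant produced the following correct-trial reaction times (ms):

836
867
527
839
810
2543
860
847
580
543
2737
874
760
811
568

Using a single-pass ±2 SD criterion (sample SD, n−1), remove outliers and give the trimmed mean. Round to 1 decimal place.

n = 15, ΣRT = 15002, M = 1000.133
Σ(x−M)² = 6452431.73; s = √(6452431.73/14) = 678.887
Cutoffs: 1000.133 ± 2·678.887 → [-357.6, 2357.9]
Outside: 2543, 2737 → excluded.
Retained (n=13): Σ = 9722, mean = 9722/13 = 747.846

747.8 ms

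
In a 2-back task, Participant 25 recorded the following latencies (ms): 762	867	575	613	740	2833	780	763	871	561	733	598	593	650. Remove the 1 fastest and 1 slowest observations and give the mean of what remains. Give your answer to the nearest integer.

Sorted: 561, 575, 593, 598, 613, 650, 733, 740, 762, 763, 780, 867, 871, 2833
Drop lowest 1 (561) and highest 1 (2833)
Remaining (n=12): Σ = 8545, mean = 8545/12 = 712.083

712 ms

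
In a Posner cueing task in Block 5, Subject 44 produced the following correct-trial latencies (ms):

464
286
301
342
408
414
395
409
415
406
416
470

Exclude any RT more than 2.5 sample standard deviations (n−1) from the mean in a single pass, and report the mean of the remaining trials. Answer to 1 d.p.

n = 12, ΣRT = 4726, M = 393.833
Σ(x−M)² = 35583.67; s = √(35583.67/11) = 56.876
Cutoffs: 393.833 ± 2.5·56.876 → [251.6, 536.0]
No RTs fall outside the cutoffs; all 12 retained. Mean = 4726/12 = 393.833

393.8 ms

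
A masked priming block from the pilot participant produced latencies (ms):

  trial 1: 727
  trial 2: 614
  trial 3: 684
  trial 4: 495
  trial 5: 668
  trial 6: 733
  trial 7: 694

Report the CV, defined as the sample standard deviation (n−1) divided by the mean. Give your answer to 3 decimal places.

n = 7, Σ = 4615, M = 659.2857
Σ(x−M)² = 40951.429; s = √(40951.429/6) = 82.6150
CV = 82.6150 / 659.2857 = 0.12531

0.125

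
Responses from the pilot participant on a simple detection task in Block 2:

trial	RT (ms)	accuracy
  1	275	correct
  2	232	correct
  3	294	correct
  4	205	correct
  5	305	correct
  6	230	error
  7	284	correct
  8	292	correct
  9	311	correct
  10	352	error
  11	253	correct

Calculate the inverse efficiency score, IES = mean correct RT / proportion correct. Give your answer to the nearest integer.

333 ms

Correct trials (n=9): 275, 232, 294, 205, 305, 284, 292, 311, 253
Mean correct RT = 2451/9 = 272.3333 ms
Proportion correct = 9/11
IES = 272.3333 / (9/11) = 332.852 ms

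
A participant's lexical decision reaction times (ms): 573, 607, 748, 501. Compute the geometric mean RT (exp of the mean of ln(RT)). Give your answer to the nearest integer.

ln(RT): 6.3509, 6.4085, 6.6174, 6.2166
Mean ln(RT) = 25.5934/4 = 6.39836
Geometric mean = exp(6.39836) = 600.86 ms

601 ms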